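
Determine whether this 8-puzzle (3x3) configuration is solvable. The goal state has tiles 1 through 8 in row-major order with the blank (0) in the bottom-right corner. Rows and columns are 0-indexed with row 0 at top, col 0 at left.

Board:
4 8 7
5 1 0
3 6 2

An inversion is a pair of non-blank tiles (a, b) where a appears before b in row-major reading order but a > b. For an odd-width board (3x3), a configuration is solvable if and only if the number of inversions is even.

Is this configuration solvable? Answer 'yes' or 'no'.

Answer: no

Derivation:
Inversions (pairs i<j in row-major order where tile[i] > tile[j] > 0): 19
19 is odd, so the puzzle is not solvable.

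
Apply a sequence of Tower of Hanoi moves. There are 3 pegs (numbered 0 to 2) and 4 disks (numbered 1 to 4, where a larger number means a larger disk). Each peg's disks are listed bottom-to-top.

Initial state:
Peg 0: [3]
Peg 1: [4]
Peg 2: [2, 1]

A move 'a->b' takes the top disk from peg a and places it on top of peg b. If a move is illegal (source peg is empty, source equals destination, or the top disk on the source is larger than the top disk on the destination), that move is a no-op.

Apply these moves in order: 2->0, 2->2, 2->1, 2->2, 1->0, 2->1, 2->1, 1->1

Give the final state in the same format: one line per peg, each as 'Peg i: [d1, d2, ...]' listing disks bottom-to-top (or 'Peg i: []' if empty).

Answer: Peg 0: [3, 1]
Peg 1: [4, 2]
Peg 2: []

Derivation:
After move 1 (2->0):
Peg 0: [3, 1]
Peg 1: [4]
Peg 2: [2]

After move 2 (2->2):
Peg 0: [3, 1]
Peg 1: [4]
Peg 2: [2]

After move 3 (2->1):
Peg 0: [3, 1]
Peg 1: [4, 2]
Peg 2: []

After move 4 (2->2):
Peg 0: [3, 1]
Peg 1: [4, 2]
Peg 2: []

After move 5 (1->0):
Peg 0: [3, 1]
Peg 1: [4, 2]
Peg 2: []

After move 6 (2->1):
Peg 0: [3, 1]
Peg 1: [4, 2]
Peg 2: []

After move 7 (2->1):
Peg 0: [3, 1]
Peg 1: [4, 2]
Peg 2: []

After move 8 (1->1):
Peg 0: [3, 1]
Peg 1: [4, 2]
Peg 2: []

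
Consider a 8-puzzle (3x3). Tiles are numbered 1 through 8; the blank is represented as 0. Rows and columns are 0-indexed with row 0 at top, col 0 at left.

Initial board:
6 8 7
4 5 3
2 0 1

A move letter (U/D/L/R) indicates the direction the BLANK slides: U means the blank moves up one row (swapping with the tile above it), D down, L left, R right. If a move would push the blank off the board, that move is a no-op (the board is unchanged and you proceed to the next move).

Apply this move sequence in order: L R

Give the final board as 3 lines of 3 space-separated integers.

After move 1 (L):
6 8 7
4 5 3
0 2 1

After move 2 (R):
6 8 7
4 5 3
2 0 1

Answer: 6 8 7
4 5 3
2 0 1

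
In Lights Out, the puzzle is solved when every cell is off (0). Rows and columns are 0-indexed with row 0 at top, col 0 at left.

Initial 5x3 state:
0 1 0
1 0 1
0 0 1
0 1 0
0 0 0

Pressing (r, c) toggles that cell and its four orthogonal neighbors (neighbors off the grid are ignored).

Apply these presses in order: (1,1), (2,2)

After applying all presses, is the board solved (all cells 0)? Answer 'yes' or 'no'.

After press 1 at (1,1):
0 0 0
0 1 0
0 1 1
0 1 0
0 0 0

After press 2 at (2,2):
0 0 0
0 1 1
0 0 0
0 1 1
0 0 0

Lights still on: 4

Answer: no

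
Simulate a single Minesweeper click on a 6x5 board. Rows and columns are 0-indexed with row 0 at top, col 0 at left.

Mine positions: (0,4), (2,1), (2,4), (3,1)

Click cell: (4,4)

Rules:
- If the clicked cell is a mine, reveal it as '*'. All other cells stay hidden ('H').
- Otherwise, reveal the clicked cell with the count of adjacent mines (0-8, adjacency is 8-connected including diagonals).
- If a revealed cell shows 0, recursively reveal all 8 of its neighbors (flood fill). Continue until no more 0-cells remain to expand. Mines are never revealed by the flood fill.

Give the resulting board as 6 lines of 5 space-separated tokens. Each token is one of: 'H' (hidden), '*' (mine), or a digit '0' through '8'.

H H H H H
H H H H H
H H H H H
H H 2 1 1
1 1 1 0 0
0 0 0 0 0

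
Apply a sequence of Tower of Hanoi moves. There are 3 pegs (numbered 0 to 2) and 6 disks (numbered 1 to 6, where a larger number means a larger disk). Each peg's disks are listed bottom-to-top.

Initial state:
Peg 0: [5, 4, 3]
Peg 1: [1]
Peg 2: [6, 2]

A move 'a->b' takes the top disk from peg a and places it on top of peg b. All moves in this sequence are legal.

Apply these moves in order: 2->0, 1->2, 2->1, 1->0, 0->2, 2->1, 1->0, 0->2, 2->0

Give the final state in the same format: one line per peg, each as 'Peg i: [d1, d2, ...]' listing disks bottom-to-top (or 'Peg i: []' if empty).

After move 1 (2->0):
Peg 0: [5, 4, 3, 2]
Peg 1: [1]
Peg 2: [6]

After move 2 (1->2):
Peg 0: [5, 4, 3, 2]
Peg 1: []
Peg 2: [6, 1]

After move 3 (2->1):
Peg 0: [5, 4, 3, 2]
Peg 1: [1]
Peg 2: [6]

After move 4 (1->0):
Peg 0: [5, 4, 3, 2, 1]
Peg 1: []
Peg 2: [6]

After move 5 (0->2):
Peg 0: [5, 4, 3, 2]
Peg 1: []
Peg 2: [6, 1]

After move 6 (2->1):
Peg 0: [5, 4, 3, 2]
Peg 1: [1]
Peg 2: [6]

After move 7 (1->0):
Peg 0: [5, 4, 3, 2, 1]
Peg 1: []
Peg 2: [6]

After move 8 (0->2):
Peg 0: [5, 4, 3, 2]
Peg 1: []
Peg 2: [6, 1]

After move 9 (2->0):
Peg 0: [5, 4, 3, 2, 1]
Peg 1: []
Peg 2: [6]

Answer: Peg 0: [5, 4, 3, 2, 1]
Peg 1: []
Peg 2: [6]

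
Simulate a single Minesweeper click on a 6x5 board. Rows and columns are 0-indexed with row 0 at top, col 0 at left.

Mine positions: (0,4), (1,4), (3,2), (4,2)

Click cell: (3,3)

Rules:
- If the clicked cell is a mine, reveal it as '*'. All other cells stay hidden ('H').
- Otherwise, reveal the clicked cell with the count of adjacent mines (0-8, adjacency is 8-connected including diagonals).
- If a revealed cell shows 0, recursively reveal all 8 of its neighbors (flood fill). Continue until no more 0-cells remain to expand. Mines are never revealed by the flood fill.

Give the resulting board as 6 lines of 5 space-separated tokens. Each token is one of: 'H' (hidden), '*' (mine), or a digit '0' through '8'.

H H H H H
H H H H H
H H H H H
H H H 2 H
H H H H H
H H H H H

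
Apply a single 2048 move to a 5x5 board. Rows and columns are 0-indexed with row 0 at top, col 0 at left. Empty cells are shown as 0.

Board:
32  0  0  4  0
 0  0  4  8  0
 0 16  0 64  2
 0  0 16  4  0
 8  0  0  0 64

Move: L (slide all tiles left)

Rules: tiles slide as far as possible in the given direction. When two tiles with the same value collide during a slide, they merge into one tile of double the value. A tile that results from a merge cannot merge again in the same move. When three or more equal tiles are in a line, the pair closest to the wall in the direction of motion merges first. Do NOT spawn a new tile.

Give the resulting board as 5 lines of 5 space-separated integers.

Slide left:
row 0: [32, 0, 0, 4, 0] -> [32, 4, 0, 0, 0]
row 1: [0, 0, 4, 8, 0] -> [4, 8, 0, 0, 0]
row 2: [0, 16, 0, 64, 2] -> [16, 64, 2, 0, 0]
row 3: [0, 0, 16, 4, 0] -> [16, 4, 0, 0, 0]
row 4: [8, 0, 0, 0, 64] -> [8, 64, 0, 0, 0]

Answer: 32  4  0  0  0
 4  8  0  0  0
16 64  2  0  0
16  4  0  0  0
 8 64  0  0  0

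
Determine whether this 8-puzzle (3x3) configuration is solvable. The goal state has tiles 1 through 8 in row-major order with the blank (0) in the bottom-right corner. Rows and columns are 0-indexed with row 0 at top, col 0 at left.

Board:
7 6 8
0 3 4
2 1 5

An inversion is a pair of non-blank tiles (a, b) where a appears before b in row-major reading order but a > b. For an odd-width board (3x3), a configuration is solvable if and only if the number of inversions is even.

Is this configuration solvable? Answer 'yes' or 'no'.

Answer: no

Derivation:
Inversions (pairs i<j in row-major order where tile[i] > tile[j] > 0): 21
21 is odd, so the puzzle is not solvable.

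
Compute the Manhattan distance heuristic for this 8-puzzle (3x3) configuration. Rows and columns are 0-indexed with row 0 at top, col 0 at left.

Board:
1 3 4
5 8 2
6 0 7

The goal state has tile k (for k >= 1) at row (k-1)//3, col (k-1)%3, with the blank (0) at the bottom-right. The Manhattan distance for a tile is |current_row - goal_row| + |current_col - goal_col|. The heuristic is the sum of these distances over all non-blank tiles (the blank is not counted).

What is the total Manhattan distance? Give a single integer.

Answer: 13

Derivation:
Tile 1: (0,0)->(0,0) = 0
Tile 3: (0,1)->(0,2) = 1
Tile 4: (0,2)->(1,0) = 3
Tile 5: (1,0)->(1,1) = 1
Tile 8: (1,1)->(2,1) = 1
Tile 2: (1,2)->(0,1) = 2
Tile 6: (2,0)->(1,2) = 3
Tile 7: (2,2)->(2,0) = 2
Sum: 0 + 1 + 3 + 1 + 1 + 2 + 3 + 2 = 13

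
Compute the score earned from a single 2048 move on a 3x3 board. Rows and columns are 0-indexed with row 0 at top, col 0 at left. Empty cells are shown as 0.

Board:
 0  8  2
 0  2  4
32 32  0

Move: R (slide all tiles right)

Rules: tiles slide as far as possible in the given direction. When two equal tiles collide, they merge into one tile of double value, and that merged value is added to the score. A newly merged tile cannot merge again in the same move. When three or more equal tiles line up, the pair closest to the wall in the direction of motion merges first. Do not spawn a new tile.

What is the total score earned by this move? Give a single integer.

Slide right:
row 0: [0, 8, 2] -> [0, 8, 2]  score +0 (running 0)
row 1: [0, 2, 4] -> [0, 2, 4]  score +0 (running 0)
row 2: [32, 32, 0] -> [0, 0, 64]  score +64 (running 64)
Board after move:
 0  8  2
 0  2  4
 0  0 64

Answer: 64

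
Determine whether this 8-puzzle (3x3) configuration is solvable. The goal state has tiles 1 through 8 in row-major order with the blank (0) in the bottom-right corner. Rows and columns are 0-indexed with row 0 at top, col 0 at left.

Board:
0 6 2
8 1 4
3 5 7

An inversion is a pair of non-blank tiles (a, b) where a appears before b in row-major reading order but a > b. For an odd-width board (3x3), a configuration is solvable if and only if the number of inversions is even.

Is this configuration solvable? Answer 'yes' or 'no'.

Answer: yes

Derivation:
Inversions (pairs i<j in row-major order where tile[i] > tile[j] > 0): 12
12 is even, so the puzzle is solvable.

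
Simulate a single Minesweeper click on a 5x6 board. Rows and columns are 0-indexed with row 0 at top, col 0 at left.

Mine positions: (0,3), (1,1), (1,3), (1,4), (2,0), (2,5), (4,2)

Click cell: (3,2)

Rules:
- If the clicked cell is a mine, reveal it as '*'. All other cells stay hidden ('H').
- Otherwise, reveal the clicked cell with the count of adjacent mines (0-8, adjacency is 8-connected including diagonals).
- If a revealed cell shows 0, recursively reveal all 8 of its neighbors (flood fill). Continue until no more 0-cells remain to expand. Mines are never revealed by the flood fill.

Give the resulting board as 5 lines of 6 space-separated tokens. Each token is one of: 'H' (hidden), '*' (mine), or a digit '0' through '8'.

H H H H H H
H H H H H H
H H H H H H
H H 1 H H H
H H H H H H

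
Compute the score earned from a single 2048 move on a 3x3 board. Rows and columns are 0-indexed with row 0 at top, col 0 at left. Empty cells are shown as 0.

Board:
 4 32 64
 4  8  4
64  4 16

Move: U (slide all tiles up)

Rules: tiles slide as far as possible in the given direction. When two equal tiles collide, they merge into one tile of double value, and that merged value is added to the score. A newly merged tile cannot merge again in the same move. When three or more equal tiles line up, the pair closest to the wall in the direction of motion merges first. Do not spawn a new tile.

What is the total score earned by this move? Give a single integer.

Answer: 8

Derivation:
Slide up:
col 0: [4, 4, 64] -> [8, 64, 0]  score +8 (running 8)
col 1: [32, 8, 4] -> [32, 8, 4]  score +0 (running 8)
col 2: [64, 4, 16] -> [64, 4, 16]  score +0 (running 8)
Board after move:
 8 32 64
64  8  4
 0  4 16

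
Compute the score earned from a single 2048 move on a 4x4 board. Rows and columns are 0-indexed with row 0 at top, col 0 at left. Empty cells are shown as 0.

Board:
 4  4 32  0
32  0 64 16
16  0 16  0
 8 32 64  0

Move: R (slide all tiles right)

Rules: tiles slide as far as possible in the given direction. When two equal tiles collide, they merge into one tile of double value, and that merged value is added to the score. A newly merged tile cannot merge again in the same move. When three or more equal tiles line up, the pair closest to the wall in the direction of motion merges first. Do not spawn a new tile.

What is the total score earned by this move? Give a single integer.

Answer: 40

Derivation:
Slide right:
row 0: [4, 4, 32, 0] -> [0, 0, 8, 32]  score +8 (running 8)
row 1: [32, 0, 64, 16] -> [0, 32, 64, 16]  score +0 (running 8)
row 2: [16, 0, 16, 0] -> [0, 0, 0, 32]  score +32 (running 40)
row 3: [8, 32, 64, 0] -> [0, 8, 32, 64]  score +0 (running 40)
Board after move:
 0  0  8 32
 0 32 64 16
 0  0  0 32
 0  8 32 64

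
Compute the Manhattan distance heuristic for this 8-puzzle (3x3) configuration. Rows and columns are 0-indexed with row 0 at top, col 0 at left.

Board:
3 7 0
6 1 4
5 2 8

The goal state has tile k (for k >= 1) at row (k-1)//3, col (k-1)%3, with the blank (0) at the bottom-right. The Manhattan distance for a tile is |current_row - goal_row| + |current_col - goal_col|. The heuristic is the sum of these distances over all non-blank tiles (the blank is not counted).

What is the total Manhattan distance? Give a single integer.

Tile 3: (0,0)->(0,2) = 2
Tile 7: (0,1)->(2,0) = 3
Tile 6: (1,0)->(1,2) = 2
Tile 1: (1,1)->(0,0) = 2
Tile 4: (1,2)->(1,0) = 2
Tile 5: (2,0)->(1,1) = 2
Tile 2: (2,1)->(0,1) = 2
Tile 8: (2,2)->(2,1) = 1
Sum: 2 + 3 + 2 + 2 + 2 + 2 + 2 + 1 = 16

Answer: 16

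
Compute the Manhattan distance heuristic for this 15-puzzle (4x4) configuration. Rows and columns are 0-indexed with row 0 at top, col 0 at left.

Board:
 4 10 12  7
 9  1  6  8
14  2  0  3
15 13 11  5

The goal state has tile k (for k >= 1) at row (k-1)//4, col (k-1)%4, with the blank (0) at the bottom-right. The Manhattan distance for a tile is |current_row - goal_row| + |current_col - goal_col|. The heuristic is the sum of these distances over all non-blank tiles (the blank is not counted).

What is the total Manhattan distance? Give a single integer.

Tile 4: at (0,0), goal (0,3), distance |0-0|+|0-3| = 3
Tile 10: at (0,1), goal (2,1), distance |0-2|+|1-1| = 2
Tile 12: at (0,2), goal (2,3), distance |0-2|+|2-3| = 3
Tile 7: at (0,3), goal (1,2), distance |0-1|+|3-2| = 2
Tile 9: at (1,0), goal (2,0), distance |1-2|+|0-0| = 1
Tile 1: at (1,1), goal (0,0), distance |1-0|+|1-0| = 2
Tile 6: at (1,2), goal (1,1), distance |1-1|+|2-1| = 1
Tile 8: at (1,3), goal (1,3), distance |1-1|+|3-3| = 0
Tile 14: at (2,0), goal (3,1), distance |2-3|+|0-1| = 2
Tile 2: at (2,1), goal (0,1), distance |2-0|+|1-1| = 2
Tile 3: at (2,3), goal (0,2), distance |2-0|+|3-2| = 3
Tile 15: at (3,0), goal (3,2), distance |3-3|+|0-2| = 2
Tile 13: at (3,1), goal (3,0), distance |3-3|+|1-0| = 1
Tile 11: at (3,2), goal (2,2), distance |3-2|+|2-2| = 1
Tile 5: at (3,3), goal (1,0), distance |3-1|+|3-0| = 5
Sum: 3 + 2 + 3 + 2 + 1 + 2 + 1 + 0 + 2 + 2 + 3 + 2 + 1 + 1 + 5 = 30

Answer: 30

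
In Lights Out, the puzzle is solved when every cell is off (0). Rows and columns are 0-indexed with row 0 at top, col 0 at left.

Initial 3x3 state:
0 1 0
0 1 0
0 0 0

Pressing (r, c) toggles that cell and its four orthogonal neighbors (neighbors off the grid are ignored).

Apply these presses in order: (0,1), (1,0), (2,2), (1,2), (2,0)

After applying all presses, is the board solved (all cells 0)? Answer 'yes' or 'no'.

After press 1 at (0,1):
1 0 1
0 0 0
0 0 0

After press 2 at (1,0):
0 0 1
1 1 0
1 0 0

After press 3 at (2,2):
0 0 1
1 1 1
1 1 1

After press 4 at (1,2):
0 0 0
1 0 0
1 1 0

After press 5 at (2,0):
0 0 0
0 0 0
0 0 0

Lights still on: 0

Answer: yes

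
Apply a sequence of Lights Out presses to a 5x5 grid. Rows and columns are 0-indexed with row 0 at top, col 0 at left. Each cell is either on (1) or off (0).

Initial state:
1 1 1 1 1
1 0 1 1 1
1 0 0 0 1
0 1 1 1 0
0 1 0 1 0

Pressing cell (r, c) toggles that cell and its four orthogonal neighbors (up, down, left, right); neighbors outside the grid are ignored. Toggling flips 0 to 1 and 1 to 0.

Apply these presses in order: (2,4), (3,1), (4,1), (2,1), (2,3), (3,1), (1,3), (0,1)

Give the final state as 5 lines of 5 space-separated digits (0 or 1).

After press 1 at (2,4):
1 1 1 1 1
1 0 1 1 0
1 0 0 1 0
0 1 1 1 1
0 1 0 1 0

After press 2 at (3,1):
1 1 1 1 1
1 0 1 1 0
1 1 0 1 0
1 0 0 1 1
0 0 0 1 0

After press 3 at (4,1):
1 1 1 1 1
1 0 1 1 0
1 1 0 1 0
1 1 0 1 1
1 1 1 1 0

After press 4 at (2,1):
1 1 1 1 1
1 1 1 1 0
0 0 1 1 0
1 0 0 1 1
1 1 1 1 0

After press 5 at (2,3):
1 1 1 1 1
1 1 1 0 0
0 0 0 0 1
1 0 0 0 1
1 1 1 1 0

After press 6 at (3,1):
1 1 1 1 1
1 1 1 0 0
0 1 0 0 1
0 1 1 0 1
1 0 1 1 0

After press 7 at (1,3):
1 1 1 0 1
1 1 0 1 1
0 1 0 1 1
0 1 1 0 1
1 0 1 1 0

After press 8 at (0,1):
0 0 0 0 1
1 0 0 1 1
0 1 0 1 1
0 1 1 0 1
1 0 1 1 0

Answer: 0 0 0 0 1
1 0 0 1 1
0 1 0 1 1
0 1 1 0 1
1 0 1 1 0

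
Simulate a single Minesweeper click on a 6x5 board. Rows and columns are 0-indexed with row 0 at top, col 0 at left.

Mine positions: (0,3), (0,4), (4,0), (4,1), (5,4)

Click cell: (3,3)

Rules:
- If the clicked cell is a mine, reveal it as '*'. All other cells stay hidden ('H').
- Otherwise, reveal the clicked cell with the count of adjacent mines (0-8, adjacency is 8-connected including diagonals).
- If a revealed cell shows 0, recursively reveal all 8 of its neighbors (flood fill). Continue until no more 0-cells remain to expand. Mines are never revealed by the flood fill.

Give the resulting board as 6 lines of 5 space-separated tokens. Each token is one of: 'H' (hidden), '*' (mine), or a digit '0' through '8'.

0 0 1 H H
0 0 1 2 2
0 0 0 0 0
2 2 1 0 0
H H 1 1 1
H H H H H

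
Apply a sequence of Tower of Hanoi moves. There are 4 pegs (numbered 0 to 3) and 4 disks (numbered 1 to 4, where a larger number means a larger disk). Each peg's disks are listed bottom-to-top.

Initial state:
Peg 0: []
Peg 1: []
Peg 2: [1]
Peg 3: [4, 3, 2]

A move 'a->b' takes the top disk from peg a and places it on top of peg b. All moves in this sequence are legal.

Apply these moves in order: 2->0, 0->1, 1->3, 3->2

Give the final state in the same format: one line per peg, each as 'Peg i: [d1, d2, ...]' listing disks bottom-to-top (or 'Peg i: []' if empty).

After move 1 (2->0):
Peg 0: [1]
Peg 1: []
Peg 2: []
Peg 3: [4, 3, 2]

After move 2 (0->1):
Peg 0: []
Peg 1: [1]
Peg 2: []
Peg 3: [4, 3, 2]

After move 3 (1->3):
Peg 0: []
Peg 1: []
Peg 2: []
Peg 3: [4, 3, 2, 1]

After move 4 (3->2):
Peg 0: []
Peg 1: []
Peg 2: [1]
Peg 3: [4, 3, 2]

Answer: Peg 0: []
Peg 1: []
Peg 2: [1]
Peg 3: [4, 3, 2]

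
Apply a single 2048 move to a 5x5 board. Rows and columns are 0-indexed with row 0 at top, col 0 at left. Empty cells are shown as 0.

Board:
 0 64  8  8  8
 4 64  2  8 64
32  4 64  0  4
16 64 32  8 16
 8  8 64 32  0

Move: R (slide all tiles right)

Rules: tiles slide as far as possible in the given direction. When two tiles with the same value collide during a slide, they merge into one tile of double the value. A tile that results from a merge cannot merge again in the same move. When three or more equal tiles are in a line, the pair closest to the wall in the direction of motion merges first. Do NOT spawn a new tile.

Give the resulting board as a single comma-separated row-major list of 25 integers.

Slide right:
row 0: [0, 64, 8, 8, 8] -> [0, 0, 64, 8, 16]
row 1: [4, 64, 2, 8, 64] -> [4, 64, 2, 8, 64]
row 2: [32, 4, 64, 0, 4] -> [0, 32, 4, 64, 4]
row 3: [16, 64, 32, 8, 16] -> [16, 64, 32, 8, 16]
row 4: [8, 8, 64, 32, 0] -> [0, 0, 16, 64, 32]

Answer: 0, 0, 64, 8, 16, 4, 64, 2, 8, 64, 0, 32, 4, 64, 4, 16, 64, 32, 8, 16, 0, 0, 16, 64, 32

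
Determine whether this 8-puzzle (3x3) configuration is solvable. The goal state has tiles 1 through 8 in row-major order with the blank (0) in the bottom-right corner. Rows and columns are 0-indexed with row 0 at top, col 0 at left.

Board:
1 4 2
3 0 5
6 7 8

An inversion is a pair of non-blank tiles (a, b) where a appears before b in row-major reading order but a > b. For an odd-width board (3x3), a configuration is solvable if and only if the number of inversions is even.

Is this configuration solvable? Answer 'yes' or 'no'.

Answer: yes

Derivation:
Inversions (pairs i<j in row-major order where tile[i] > tile[j] > 0): 2
2 is even, so the puzzle is solvable.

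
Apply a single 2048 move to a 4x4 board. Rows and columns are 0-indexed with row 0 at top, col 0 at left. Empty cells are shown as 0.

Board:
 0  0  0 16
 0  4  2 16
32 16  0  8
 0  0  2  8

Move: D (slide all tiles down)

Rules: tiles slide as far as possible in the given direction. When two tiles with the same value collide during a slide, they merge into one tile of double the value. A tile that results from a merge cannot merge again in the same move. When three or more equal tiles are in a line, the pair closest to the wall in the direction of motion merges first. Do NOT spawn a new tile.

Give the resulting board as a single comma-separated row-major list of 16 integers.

Answer: 0, 0, 0, 0, 0, 0, 0, 0, 0, 4, 0, 32, 32, 16, 4, 16

Derivation:
Slide down:
col 0: [0, 0, 32, 0] -> [0, 0, 0, 32]
col 1: [0, 4, 16, 0] -> [0, 0, 4, 16]
col 2: [0, 2, 0, 2] -> [0, 0, 0, 4]
col 3: [16, 16, 8, 8] -> [0, 0, 32, 16]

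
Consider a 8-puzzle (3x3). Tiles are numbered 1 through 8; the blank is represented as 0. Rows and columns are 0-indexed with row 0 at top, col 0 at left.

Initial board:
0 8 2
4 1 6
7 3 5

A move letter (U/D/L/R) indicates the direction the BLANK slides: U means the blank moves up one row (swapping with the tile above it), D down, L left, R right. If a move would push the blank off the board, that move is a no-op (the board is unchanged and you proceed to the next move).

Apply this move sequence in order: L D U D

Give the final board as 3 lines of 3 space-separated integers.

Answer: 4 8 2
0 1 6
7 3 5

Derivation:
After move 1 (L):
0 8 2
4 1 6
7 3 5

After move 2 (D):
4 8 2
0 1 6
7 3 5

After move 3 (U):
0 8 2
4 1 6
7 3 5

After move 4 (D):
4 8 2
0 1 6
7 3 5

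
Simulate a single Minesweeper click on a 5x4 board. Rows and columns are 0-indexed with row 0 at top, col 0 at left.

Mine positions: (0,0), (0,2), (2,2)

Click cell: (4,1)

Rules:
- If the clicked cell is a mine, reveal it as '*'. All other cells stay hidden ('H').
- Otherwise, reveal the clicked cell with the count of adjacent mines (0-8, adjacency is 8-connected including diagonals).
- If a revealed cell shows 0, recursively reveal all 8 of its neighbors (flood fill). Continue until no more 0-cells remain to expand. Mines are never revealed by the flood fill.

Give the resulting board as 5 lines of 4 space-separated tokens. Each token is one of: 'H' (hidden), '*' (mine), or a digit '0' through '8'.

H H H H
1 3 H H
0 1 H H
0 1 1 1
0 0 0 0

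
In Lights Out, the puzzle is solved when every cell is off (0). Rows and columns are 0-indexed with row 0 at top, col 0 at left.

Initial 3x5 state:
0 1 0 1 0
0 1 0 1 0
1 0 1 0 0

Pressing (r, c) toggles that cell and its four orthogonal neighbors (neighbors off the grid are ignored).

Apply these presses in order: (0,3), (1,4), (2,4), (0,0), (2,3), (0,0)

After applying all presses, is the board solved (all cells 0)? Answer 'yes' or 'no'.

Answer: no

Derivation:
After press 1 at (0,3):
0 1 1 0 1
0 1 0 0 0
1 0 1 0 0

After press 2 at (1,4):
0 1 1 0 0
0 1 0 1 1
1 0 1 0 1

After press 3 at (2,4):
0 1 1 0 0
0 1 0 1 0
1 0 1 1 0

After press 4 at (0,0):
1 0 1 0 0
1 1 0 1 0
1 0 1 1 0

After press 5 at (2,3):
1 0 1 0 0
1 1 0 0 0
1 0 0 0 1

After press 6 at (0,0):
0 1 1 0 0
0 1 0 0 0
1 0 0 0 1

Lights still on: 5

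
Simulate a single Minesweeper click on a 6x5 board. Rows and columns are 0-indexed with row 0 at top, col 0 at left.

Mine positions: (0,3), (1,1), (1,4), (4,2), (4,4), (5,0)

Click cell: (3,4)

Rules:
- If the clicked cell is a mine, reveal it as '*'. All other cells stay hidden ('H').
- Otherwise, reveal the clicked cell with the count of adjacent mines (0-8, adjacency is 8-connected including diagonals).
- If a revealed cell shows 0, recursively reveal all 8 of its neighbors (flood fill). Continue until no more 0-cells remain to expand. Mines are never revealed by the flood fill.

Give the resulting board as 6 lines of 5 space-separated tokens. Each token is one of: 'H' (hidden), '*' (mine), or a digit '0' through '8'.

H H H H H
H H H H H
H H H H H
H H H H 1
H H H H H
H H H H H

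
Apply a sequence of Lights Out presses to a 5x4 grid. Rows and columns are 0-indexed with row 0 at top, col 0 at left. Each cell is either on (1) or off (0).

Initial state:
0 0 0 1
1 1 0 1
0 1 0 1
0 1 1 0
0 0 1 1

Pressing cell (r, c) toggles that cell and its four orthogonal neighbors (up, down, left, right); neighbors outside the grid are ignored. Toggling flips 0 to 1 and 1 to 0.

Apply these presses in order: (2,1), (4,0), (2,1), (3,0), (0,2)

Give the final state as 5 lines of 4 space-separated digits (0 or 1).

After press 1 at (2,1):
0 0 0 1
1 0 0 1
1 0 1 1
0 0 1 0
0 0 1 1

After press 2 at (4,0):
0 0 0 1
1 0 0 1
1 0 1 1
1 0 1 0
1 1 1 1

After press 3 at (2,1):
0 0 0 1
1 1 0 1
0 1 0 1
1 1 1 0
1 1 1 1

After press 4 at (3,0):
0 0 0 1
1 1 0 1
1 1 0 1
0 0 1 0
0 1 1 1

After press 5 at (0,2):
0 1 1 0
1 1 1 1
1 1 0 1
0 0 1 0
0 1 1 1

Answer: 0 1 1 0
1 1 1 1
1 1 0 1
0 0 1 0
0 1 1 1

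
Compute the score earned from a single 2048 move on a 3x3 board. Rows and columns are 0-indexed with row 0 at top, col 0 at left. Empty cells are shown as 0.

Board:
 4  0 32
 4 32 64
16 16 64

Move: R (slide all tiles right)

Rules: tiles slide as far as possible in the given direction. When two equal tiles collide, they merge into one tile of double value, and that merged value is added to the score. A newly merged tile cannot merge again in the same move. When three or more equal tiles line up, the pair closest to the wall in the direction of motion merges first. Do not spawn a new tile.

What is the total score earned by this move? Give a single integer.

Slide right:
row 0: [4, 0, 32] -> [0, 4, 32]  score +0 (running 0)
row 1: [4, 32, 64] -> [4, 32, 64]  score +0 (running 0)
row 2: [16, 16, 64] -> [0, 32, 64]  score +32 (running 32)
Board after move:
 0  4 32
 4 32 64
 0 32 64

Answer: 32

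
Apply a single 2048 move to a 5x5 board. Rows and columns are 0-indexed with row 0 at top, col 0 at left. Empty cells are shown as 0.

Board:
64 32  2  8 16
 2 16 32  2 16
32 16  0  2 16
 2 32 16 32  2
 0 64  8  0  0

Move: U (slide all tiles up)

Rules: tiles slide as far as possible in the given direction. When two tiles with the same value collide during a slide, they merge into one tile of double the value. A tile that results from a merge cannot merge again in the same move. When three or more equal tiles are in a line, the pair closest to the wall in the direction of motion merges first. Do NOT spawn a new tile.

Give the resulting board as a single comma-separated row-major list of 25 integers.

Slide up:
col 0: [64, 2, 32, 2, 0] -> [64, 2, 32, 2, 0]
col 1: [32, 16, 16, 32, 64] -> [32, 32, 32, 64, 0]
col 2: [2, 32, 0, 16, 8] -> [2, 32, 16, 8, 0]
col 3: [8, 2, 2, 32, 0] -> [8, 4, 32, 0, 0]
col 4: [16, 16, 16, 2, 0] -> [32, 16, 2, 0, 0]

Answer: 64, 32, 2, 8, 32, 2, 32, 32, 4, 16, 32, 32, 16, 32, 2, 2, 64, 8, 0, 0, 0, 0, 0, 0, 0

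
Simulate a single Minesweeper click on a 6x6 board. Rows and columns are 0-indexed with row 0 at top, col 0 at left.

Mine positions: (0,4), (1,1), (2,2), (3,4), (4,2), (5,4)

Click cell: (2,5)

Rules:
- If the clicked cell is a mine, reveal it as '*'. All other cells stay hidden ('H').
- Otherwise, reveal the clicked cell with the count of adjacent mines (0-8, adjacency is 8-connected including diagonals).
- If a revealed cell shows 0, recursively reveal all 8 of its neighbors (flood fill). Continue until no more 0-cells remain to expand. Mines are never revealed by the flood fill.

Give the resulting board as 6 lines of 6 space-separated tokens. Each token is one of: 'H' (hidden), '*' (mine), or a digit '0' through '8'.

H H H H H H
H H H H H H
H H H H H 1
H H H H H H
H H H H H H
H H H H H H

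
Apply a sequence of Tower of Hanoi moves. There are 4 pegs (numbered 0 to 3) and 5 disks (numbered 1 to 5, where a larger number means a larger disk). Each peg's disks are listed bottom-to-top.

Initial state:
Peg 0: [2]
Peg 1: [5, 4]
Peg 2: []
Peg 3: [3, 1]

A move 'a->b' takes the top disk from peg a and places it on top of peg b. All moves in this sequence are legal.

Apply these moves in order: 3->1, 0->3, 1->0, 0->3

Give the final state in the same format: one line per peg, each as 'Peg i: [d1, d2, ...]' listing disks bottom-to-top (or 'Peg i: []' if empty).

After move 1 (3->1):
Peg 0: [2]
Peg 1: [5, 4, 1]
Peg 2: []
Peg 3: [3]

After move 2 (0->3):
Peg 0: []
Peg 1: [5, 4, 1]
Peg 2: []
Peg 3: [3, 2]

After move 3 (1->0):
Peg 0: [1]
Peg 1: [5, 4]
Peg 2: []
Peg 3: [3, 2]

After move 4 (0->3):
Peg 0: []
Peg 1: [5, 4]
Peg 2: []
Peg 3: [3, 2, 1]

Answer: Peg 0: []
Peg 1: [5, 4]
Peg 2: []
Peg 3: [3, 2, 1]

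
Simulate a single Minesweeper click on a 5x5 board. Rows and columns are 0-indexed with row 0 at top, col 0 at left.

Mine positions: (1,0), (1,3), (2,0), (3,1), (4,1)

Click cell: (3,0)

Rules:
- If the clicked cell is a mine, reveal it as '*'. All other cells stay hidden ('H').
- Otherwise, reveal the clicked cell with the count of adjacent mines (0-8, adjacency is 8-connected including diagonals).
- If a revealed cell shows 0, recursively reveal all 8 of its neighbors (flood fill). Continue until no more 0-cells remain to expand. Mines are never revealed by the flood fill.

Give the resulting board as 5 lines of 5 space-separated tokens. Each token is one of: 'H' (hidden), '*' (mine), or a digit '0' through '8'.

H H H H H
H H H H H
H H H H H
3 H H H H
H H H H H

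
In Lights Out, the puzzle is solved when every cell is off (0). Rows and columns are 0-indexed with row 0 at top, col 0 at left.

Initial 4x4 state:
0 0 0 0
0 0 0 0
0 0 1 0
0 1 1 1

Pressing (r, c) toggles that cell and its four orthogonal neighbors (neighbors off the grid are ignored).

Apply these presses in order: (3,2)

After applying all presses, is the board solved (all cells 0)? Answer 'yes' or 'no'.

Answer: yes

Derivation:
After press 1 at (3,2):
0 0 0 0
0 0 0 0
0 0 0 0
0 0 0 0

Lights still on: 0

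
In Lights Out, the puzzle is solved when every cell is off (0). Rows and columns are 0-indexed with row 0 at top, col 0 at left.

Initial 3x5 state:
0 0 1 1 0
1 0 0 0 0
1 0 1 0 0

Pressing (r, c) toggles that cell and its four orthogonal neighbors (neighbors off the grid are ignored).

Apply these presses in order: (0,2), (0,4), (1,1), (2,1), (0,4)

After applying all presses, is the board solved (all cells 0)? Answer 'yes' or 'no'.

After press 1 at (0,2):
0 1 0 0 0
1 0 1 0 0
1 0 1 0 0

After press 2 at (0,4):
0 1 0 1 1
1 0 1 0 1
1 0 1 0 0

After press 3 at (1,1):
0 0 0 1 1
0 1 0 0 1
1 1 1 0 0

After press 4 at (2,1):
0 0 0 1 1
0 0 0 0 1
0 0 0 0 0

After press 5 at (0,4):
0 0 0 0 0
0 0 0 0 0
0 0 0 0 0

Lights still on: 0

Answer: yes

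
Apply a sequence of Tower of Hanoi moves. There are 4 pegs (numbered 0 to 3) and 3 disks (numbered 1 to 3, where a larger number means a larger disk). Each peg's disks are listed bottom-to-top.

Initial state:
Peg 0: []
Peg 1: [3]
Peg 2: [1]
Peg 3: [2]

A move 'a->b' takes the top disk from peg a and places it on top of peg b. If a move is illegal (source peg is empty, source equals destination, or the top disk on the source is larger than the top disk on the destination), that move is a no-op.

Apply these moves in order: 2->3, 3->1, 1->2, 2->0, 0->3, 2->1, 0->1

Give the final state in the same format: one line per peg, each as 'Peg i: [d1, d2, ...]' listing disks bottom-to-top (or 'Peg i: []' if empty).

After move 1 (2->3):
Peg 0: []
Peg 1: [3]
Peg 2: []
Peg 3: [2, 1]

After move 2 (3->1):
Peg 0: []
Peg 1: [3, 1]
Peg 2: []
Peg 3: [2]

After move 3 (1->2):
Peg 0: []
Peg 1: [3]
Peg 2: [1]
Peg 3: [2]

After move 4 (2->0):
Peg 0: [1]
Peg 1: [3]
Peg 2: []
Peg 3: [2]

After move 5 (0->3):
Peg 0: []
Peg 1: [3]
Peg 2: []
Peg 3: [2, 1]

After move 6 (2->1):
Peg 0: []
Peg 1: [3]
Peg 2: []
Peg 3: [2, 1]

After move 7 (0->1):
Peg 0: []
Peg 1: [3]
Peg 2: []
Peg 3: [2, 1]

Answer: Peg 0: []
Peg 1: [3]
Peg 2: []
Peg 3: [2, 1]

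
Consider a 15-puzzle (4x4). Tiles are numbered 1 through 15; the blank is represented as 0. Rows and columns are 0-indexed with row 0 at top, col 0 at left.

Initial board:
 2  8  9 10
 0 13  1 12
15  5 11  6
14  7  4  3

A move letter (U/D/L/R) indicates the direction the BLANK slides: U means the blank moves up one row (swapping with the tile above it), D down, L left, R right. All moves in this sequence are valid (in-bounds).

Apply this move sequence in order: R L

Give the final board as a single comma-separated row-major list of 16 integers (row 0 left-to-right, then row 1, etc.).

Answer: 2, 8, 9, 10, 0, 13, 1, 12, 15, 5, 11, 6, 14, 7, 4, 3

Derivation:
After move 1 (R):
 2  8  9 10
13  0  1 12
15  5 11  6
14  7  4  3

After move 2 (L):
 2  8  9 10
 0 13  1 12
15  5 11  6
14  7  4  3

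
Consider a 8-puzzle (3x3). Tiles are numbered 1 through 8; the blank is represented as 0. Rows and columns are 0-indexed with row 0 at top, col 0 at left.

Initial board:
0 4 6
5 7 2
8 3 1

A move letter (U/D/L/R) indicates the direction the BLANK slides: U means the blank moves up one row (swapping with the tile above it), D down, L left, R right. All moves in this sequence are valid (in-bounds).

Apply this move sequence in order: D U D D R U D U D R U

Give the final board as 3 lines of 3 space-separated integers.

Answer: 5 4 6
8 7 0
3 1 2

Derivation:
After move 1 (D):
5 4 6
0 7 2
8 3 1

After move 2 (U):
0 4 6
5 7 2
8 3 1

After move 3 (D):
5 4 6
0 7 2
8 3 1

After move 4 (D):
5 4 6
8 7 2
0 3 1

After move 5 (R):
5 4 6
8 7 2
3 0 1

After move 6 (U):
5 4 6
8 0 2
3 7 1

After move 7 (D):
5 4 6
8 7 2
3 0 1

After move 8 (U):
5 4 6
8 0 2
3 7 1

After move 9 (D):
5 4 6
8 7 2
3 0 1

After move 10 (R):
5 4 6
8 7 2
3 1 0

After move 11 (U):
5 4 6
8 7 0
3 1 2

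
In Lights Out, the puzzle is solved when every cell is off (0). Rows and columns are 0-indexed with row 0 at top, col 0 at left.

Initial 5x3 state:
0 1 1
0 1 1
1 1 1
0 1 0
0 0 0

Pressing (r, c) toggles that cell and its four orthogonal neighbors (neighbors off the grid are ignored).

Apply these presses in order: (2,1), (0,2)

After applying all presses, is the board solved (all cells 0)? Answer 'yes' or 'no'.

Answer: yes

Derivation:
After press 1 at (2,1):
0 1 1
0 0 1
0 0 0
0 0 0
0 0 0

After press 2 at (0,2):
0 0 0
0 0 0
0 0 0
0 0 0
0 0 0

Lights still on: 0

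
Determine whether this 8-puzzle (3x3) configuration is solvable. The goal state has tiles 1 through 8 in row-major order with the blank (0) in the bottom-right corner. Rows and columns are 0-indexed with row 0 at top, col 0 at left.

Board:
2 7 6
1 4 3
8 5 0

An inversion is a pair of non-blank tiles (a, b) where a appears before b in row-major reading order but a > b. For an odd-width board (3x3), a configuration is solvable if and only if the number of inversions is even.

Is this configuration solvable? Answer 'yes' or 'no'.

Answer: yes

Derivation:
Inversions (pairs i<j in row-major order where tile[i] > tile[j] > 0): 12
12 is even, so the puzzle is solvable.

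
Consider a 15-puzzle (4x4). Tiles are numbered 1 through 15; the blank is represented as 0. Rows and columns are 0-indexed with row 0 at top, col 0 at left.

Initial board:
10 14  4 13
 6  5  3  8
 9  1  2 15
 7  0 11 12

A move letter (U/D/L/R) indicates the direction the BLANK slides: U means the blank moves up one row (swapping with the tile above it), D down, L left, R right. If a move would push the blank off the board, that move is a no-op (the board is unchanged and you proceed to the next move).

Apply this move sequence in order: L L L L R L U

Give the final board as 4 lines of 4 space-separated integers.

After move 1 (L):
10 14  4 13
 6  5  3  8
 9  1  2 15
 0  7 11 12

After move 2 (L):
10 14  4 13
 6  5  3  8
 9  1  2 15
 0  7 11 12

After move 3 (L):
10 14  4 13
 6  5  3  8
 9  1  2 15
 0  7 11 12

After move 4 (L):
10 14  4 13
 6  5  3  8
 9  1  2 15
 0  7 11 12

After move 5 (R):
10 14  4 13
 6  5  3  8
 9  1  2 15
 7  0 11 12

After move 6 (L):
10 14  4 13
 6  5  3  8
 9  1  2 15
 0  7 11 12

After move 7 (U):
10 14  4 13
 6  5  3  8
 0  1  2 15
 9  7 11 12

Answer: 10 14  4 13
 6  5  3  8
 0  1  2 15
 9  7 11 12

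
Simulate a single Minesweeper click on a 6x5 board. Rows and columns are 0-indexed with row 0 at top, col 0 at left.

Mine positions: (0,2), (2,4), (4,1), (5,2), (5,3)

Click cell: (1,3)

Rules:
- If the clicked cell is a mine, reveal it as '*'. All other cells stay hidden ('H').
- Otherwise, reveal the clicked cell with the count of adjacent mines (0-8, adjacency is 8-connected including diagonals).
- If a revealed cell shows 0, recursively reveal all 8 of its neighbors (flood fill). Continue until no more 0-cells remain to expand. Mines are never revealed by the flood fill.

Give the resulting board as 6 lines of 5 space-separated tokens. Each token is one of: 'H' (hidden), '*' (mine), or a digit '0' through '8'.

H H H H H
H H H 2 H
H H H H H
H H H H H
H H H H H
H H H H H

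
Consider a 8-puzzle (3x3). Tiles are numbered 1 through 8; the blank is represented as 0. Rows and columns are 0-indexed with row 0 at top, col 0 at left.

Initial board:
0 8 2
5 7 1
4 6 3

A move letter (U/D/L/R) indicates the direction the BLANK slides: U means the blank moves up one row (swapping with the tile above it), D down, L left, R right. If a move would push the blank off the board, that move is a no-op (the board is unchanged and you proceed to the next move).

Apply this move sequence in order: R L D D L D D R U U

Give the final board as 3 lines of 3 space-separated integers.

After move 1 (R):
8 0 2
5 7 1
4 6 3

After move 2 (L):
0 8 2
5 7 1
4 6 3

After move 3 (D):
5 8 2
0 7 1
4 6 3

After move 4 (D):
5 8 2
4 7 1
0 6 3

After move 5 (L):
5 8 2
4 7 1
0 6 3

After move 6 (D):
5 8 2
4 7 1
0 6 3

After move 7 (D):
5 8 2
4 7 1
0 6 3

After move 8 (R):
5 8 2
4 7 1
6 0 3

After move 9 (U):
5 8 2
4 0 1
6 7 3

After move 10 (U):
5 0 2
4 8 1
6 7 3

Answer: 5 0 2
4 8 1
6 7 3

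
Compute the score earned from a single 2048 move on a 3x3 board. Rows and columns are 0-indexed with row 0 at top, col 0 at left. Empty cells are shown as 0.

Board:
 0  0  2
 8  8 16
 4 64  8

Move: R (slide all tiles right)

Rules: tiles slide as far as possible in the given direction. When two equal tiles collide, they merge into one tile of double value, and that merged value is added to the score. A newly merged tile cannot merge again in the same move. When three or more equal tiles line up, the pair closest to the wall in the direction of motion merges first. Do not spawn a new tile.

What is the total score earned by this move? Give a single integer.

Slide right:
row 0: [0, 0, 2] -> [0, 0, 2]  score +0 (running 0)
row 1: [8, 8, 16] -> [0, 16, 16]  score +16 (running 16)
row 2: [4, 64, 8] -> [4, 64, 8]  score +0 (running 16)
Board after move:
 0  0  2
 0 16 16
 4 64  8

Answer: 16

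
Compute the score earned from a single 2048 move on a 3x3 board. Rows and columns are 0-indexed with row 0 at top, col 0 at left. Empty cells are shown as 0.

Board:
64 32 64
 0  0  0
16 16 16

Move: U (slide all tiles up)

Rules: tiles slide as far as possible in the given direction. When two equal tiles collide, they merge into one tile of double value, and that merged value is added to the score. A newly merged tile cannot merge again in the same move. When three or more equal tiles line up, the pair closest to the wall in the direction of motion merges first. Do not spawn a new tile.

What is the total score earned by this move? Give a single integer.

Slide up:
col 0: [64, 0, 16] -> [64, 16, 0]  score +0 (running 0)
col 1: [32, 0, 16] -> [32, 16, 0]  score +0 (running 0)
col 2: [64, 0, 16] -> [64, 16, 0]  score +0 (running 0)
Board after move:
64 32 64
16 16 16
 0  0  0

Answer: 0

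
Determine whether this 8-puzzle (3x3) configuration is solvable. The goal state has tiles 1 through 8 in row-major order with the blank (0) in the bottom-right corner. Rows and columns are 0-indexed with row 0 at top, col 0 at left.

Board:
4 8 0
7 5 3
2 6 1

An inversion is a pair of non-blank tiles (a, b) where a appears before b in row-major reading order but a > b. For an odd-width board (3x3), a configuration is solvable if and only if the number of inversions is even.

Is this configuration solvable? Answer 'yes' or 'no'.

Answer: no

Derivation:
Inversions (pairs i<j in row-major order where tile[i] > tile[j] > 0): 21
21 is odd, so the puzzle is not solvable.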